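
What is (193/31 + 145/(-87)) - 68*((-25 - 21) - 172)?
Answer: 1379056/93 ≈ 14829.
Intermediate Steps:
(193/31 + 145/(-87)) - 68*((-25 - 21) - 172) = (193*(1/31) + 145*(-1/87)) - 68*(-46 - 172) = (193/31 - 5/3) - 68*(-218) = 424/93 + 14824 = 1379056/93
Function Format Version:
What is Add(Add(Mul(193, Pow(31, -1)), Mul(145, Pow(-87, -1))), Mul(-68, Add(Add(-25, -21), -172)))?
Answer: Rational(1379056, 93) ≈ 14829.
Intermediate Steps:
Add(Add(Mul(193, Pow(31, -1)), Mul(145, Pow(-87, -1))), Mul(-68, Add(Add(-25, -21), -172))) = Add(Add(Mul(193, Rational(1, 31)), Mul(145, Rational(-1, 87))), Mul(-68, Add(-46, -172))) = Add(Add(Rational(193, 31), Rational(-5, 3)), Mul(-68, -218)) = Add(Rational(424, 93), 14824) = Rational(1379056, 93)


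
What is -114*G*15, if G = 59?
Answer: -100890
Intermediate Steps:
-114*G*15 = -114*59*15 = -6726*15 = -100890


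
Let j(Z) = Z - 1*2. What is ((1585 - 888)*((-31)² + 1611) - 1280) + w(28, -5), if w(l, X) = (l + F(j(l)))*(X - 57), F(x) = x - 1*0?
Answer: 1788056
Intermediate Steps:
j(Z) = -2 + Z (j(Z) = Z - 2 = -2 + Z)
F(x) = x (F(x) = x + 0 = x)
w(l, X) = (-57 + X)*(-2 + 2*l) (w(l, X) = (l + (-2 + l))*(X - 57) = (-2 + 2*l)*(-57 + X) = (-57 + X)*(-2 + 2*l))
((1585 - 888)*((-31)² + 1611) - 1280) + w(28, -5) = ((1585 - 888)*((-31)² + 1611) - 1280) + (114 - 114*28 - 2*(-5) + 2*(-5)*28) = (697*(961 + 1611) - 1280) + (114 - 3192 + 10 - 280) = (697*2572 - 1280) - 3348 = (1792684 - 1280) - 3348 = 1791404 - 3348 = 1788056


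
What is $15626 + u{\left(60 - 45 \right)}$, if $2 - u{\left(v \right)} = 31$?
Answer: $15597$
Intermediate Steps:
$u{\left(v \right)} = -29$ ($u{\left(v \right)} = 2 - 31 = -29$)
$15626 + u{\left(60 - 45 \right)} = 15626 - 29 = 15597$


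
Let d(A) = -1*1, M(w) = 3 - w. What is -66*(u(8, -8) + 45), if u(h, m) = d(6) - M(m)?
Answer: -2178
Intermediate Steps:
d(A) = -1
u(h, m) = -4 + m (u(h, m) = -1 - (3 - m) = -1 + (-3 + m) = -4 + m)
-66*(u(8, -8) + 45) = -66*((-4 - 8) + 45) = -66*(-12 + 45) = -66*33 = -2178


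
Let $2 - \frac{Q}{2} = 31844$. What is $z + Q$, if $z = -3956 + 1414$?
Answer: $-66226$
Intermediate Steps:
$Q = -63684$ ($Q = 4 - 63688 = -63684$)
$z = -2542$
$z + Q = -2542 - 63684 = -66226$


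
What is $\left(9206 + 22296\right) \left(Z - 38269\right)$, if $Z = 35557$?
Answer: $-85433424$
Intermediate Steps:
$\left(9206 + 22296\right) \left(Z - 38269\right) = \left(9206 + 22296\right) \left(35557 - 38269\right) = 31502 \left(-2712\right) = -85433424$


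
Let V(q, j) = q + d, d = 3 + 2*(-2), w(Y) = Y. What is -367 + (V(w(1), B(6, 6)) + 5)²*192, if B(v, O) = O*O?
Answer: 4433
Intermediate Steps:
B(v, O) = O²
d = -1 (d = 3 - 4 = -1)
V(q, j) = -1 + q (V(q, j) = q - 1 = -1 + q)
-367 + (V(w(1), B(6, 6)) + 5)²*192 = -367 + ((-1 + 1) + 5)²*192 = -367 + (0 + 5)²*192 = -367 + 5²*192 = -367 + 25*192 = -367 + 4800 = 4433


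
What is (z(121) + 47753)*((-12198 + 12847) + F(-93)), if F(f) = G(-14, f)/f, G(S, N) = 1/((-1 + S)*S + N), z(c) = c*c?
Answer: 146870650864/3627 ≈ 4.0494e+7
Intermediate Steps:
z(c) = c**2
G(S, N) = 1/(N + S*(-1 + S)) (G(S, N) = 1/(S*(-1 + S) + N) = 1/(N + S*(-1 + S)))
F(f) = 1/(f*(210 + f)) (F(f) = 1/((f + (-14)**2 - 1*(-14))*f) = 1/((f + 196 + 14)*f) = 1/((210 + f)*f) = 1/(f*(210 + f)))
(z(121) + 47753)*((-12198 + 12847) + F(-93)) = (121**2 + 47753)*((-12198 + 12847) + 1/((-93)*(210 - 93))) = (14641 + 47753)*(649 - 1/93/117) = 62394*(649 - 1/93*1/117) = 62394*(649 - 1/10881) = 62394*(7061768/10881) = 146870650864/3627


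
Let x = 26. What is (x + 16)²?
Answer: 1764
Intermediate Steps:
(x + 16)² = (26 + 16)² = 42² = 1764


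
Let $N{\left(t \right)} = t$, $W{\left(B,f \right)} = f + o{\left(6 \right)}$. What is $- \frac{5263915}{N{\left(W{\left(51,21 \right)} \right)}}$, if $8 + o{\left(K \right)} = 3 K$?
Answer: $- \frac{5263915}{31} \approx -1.698 \cdot 10^{5}$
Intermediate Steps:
$o{\left(K \right)} = -8 + 3 K$
$W{\left(B,f \right)} = 10 + f$ ($W{\left(B,f \right)} = f + \left(-8 + 3 \cdot 6\right) = f + \left(-8 + 18\right) = f + 10 = 10 + f$)
$- \frac{5263915}{N{\left(W{\left(51,21 \right)} \right)}} = - \frac{5263915}{10 + 21} = - \frac{5263915}{31}$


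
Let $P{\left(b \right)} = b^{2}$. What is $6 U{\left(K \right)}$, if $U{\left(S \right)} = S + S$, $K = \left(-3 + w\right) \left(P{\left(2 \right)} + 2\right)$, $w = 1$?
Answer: $-144$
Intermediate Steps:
$K = -12$ ($K = \left(-3 + 1\right) \left(2^{2} + 2\right) = - 2 \left(4 + 2\right) = \left(-2\right) 6 = -12$)
$U{\left(S \right)} = 2 S$
$6 U{\left(K \right)} = 6 \cdot 2 \left(-12\right) = 6 \left(-24\right) = -144$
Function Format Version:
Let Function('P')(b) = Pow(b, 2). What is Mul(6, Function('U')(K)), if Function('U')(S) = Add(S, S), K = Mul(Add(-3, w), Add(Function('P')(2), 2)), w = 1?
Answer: -144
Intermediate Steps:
K = -12 (K = Mul(Add(-3, 1), Add(Pow(2, 2), 2)) = Mul(-2, Add(4, 2)) = Mul(-2, 6) = -12)
Function('U')(S) = Mul(2, S)
Mul(6, Function('U')(K)) = Mul(6, Mul(2, -12)) = Mul(6, -24) = -144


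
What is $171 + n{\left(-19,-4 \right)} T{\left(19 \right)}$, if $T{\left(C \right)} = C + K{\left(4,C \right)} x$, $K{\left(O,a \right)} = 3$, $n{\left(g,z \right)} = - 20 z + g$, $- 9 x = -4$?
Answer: $\frac{4234}{3} \approx 1411.3$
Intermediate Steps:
$x = \frac{4}{9}$ ($x = \left(- \frac{1}{9}\right) \left(-4\right) = \frac{4}{9} \approx 0.44444$)
$n{\left(g,z \right)} = g - 20 z$
$T{\left(C \right)} = \frac{4}{3} + C$ ($T{\left(C \right)} = C + 3 \cdot \frac{4}{9} = C + \frac{4}{3} = \frac{4}{3} + C$)
$171 + n{\left(-19,-4 \right)} T{\left(19 \right)} = 171 + \left(-19 - -80\right) \left(\frac{4}{3} + 19\right) = 171 + \left(-19 + 80\right) \frac{61}{3} = 171 + 61 \cdot \frac{61}{3} = 171 + \frac{3721}{3} = \frac{4234}{3}$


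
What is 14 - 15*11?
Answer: -151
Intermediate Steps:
14 - 15*11 = 14 - 165 = -151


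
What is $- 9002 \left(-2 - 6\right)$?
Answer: $72016$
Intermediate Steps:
$- 9002 \left(-2 - 6\right) = \left(-9002\right) \left(-8\right) = 72016$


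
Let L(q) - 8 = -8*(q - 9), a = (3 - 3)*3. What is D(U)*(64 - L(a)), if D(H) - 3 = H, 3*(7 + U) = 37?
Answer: -400/3 ≈ -133.33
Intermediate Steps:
a = 0 (a = 0*3 = 0)
U = 16/3 (U = -7 + (⅓)*37 = -7 + 37/3 = 16/3 ≈ 5.3333)
L(q) = 80 - 8*q (L(q) = 8 - 8*(q - 9) = 8 - 8*(-9 + q) = 8 + (72 - 8*q) = 80 - 8*q)
D(H) = 3 + H
D(U)*(64 - L(a)) = (3 + 16/3)*(64 - (80 - 8*0)) = 25*(64 - (80 + 0))/3 = 25*(64 - 1*80)/3 = 25*(64 - 80)/3 = (25/3)*(-16) = -400/3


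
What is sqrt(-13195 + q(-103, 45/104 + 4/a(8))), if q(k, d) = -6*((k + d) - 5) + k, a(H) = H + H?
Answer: I*sqrt(8554169)/26 ≈ 112.49*I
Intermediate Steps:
a(H) = 2*H
q(k, d) = 30 - 6*d - 5*k (q(k, d) = -6*((d + k) - 5) + k = -6*(-5 + d + k) + k = (30 - 6*d - 6*k) + k = 30 - 6*d - 5*k)
sqrt(-13195 + q(-103, 45/104 + 4/a(8))) = sqrt(-13195 + (30 - 6*(45/104 + 4/((2*8))) - 5*(-103))) = sqrt(-13195 + (30 - 6*(45*(1/104) + 4/16) + 515)) = sqrt(-13195 + (30 - 6*(45/104 + 4*(1/16)) + 515)) = sqrt(-13195 + (30 - 6*(45/104 + 1/4) + 515)) = sqrt(-13195 + (30 - 6*71/104 + 515)) = sqrt(-13195 + (30 - 213/52 + 515)) = sqrt(-13195 + 28127/52) = sqrt(-658013/52) = I*sqrt(8554169)/26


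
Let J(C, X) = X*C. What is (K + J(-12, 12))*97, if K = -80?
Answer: -21728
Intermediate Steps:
J(C, X) = C*X
(K + J(-12, 12))*97 = (-80 - 12*12)*97 = (-80 - 144)*97 = -224*97 = -21728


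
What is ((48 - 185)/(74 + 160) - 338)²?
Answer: 6277234441/54756 ≈ 1.1464e+5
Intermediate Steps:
((48 - 185)/(74 + 160) - 338)² = (-137/234 - 338)² = (-79229/234)² = 6277234441/54756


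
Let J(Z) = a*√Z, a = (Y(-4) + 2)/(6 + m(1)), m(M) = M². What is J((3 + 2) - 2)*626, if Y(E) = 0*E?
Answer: 1252*√3/7 ≈ 309.79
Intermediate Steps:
Y(E) = 0
a = 2/7 (a = (0 + 2)/(6 + 1²) = 2/(6 + 1) = 2/7 ≈ 0.28571)
J(Z) = 2*√Z/7
J((3 + 2) - 2)*626 = (2*√((3 + 2) - 2)/7)*626 = (2*√(5 - 2)/7)*626 = (2*√3/7)*626 = 1252*√3/7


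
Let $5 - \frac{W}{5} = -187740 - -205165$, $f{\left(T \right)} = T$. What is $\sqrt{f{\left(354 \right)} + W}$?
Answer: $i \sqrt{86746} \approx 294.53 i$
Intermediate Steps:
$W = -87100$ ($W = 25 - 5 \left(-187740 - -205165\right) = 25 - 5 \left(-187740 + 205165\right) = 25 - 87125 = -87100$)
$\sqrt{f{\left(354 \right)} + W} = \sqrt{354 - 87100} = \sqrt{-86746} = i \sqrt{86746}$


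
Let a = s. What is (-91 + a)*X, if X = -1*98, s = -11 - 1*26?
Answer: 12544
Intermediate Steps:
s = -37 (s = -11 - 26 = -37)
X = -98
a = -37
(-91 + a)*X = (-91 - 37)*(-98) = -128*(-98) = 12544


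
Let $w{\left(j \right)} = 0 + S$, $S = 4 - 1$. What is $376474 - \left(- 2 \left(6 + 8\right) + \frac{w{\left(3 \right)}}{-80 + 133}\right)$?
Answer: $\frac{19954603}{53} \approx 3.765 \cdot 10^{5}$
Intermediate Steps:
$S = 3$
$w{\left(j \right)} = 3$ ($w{\left(j \right)} = 0 + 3 = 3$)
$376474 - \left(- 2 \left(6 + 8\right) + \frac{w{\left(3 \right)}}{-80 + 133}\right) = 376474 - \left(- 2 \left(6 + 8\right) + \frac{3}{-80 + 133}\right) = 376474 - \left(\left(-2\right) 14 + \frac{3}{53}\right) = 376474 - \left(-28 + 3 \cdot \frac{1}{53}\right) = 376474 - \left(-28 + \frac{3}{53}\right) = 376474 - - \frac{1481}{53} = 376474 + \frac{1481}{53} = \frac{19954603}{53}$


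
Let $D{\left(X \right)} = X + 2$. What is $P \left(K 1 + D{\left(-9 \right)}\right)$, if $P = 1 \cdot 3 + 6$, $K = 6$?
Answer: $-9$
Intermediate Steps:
$D{\left(X \right)} = 2 + X$
$P = 9$ ($P = 3 + 6 = 9$)
$P \left(K 1 + D{\left(-9 \right)}\right) = 9 \left(6 \cdot 1 + \left(2 - 9\right)\right) = 9 \left(6 - 7\right) = 9 \left(-1\right) = -9$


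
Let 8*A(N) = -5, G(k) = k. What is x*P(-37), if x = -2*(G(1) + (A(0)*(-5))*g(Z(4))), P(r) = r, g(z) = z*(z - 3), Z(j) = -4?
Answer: 6549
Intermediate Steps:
g(z) = z*(-3 + z)
A(N) = -5/8 (A(N) = (1/8)*(-5) = -5/8)
x = -177 (x = -2*(1 + (-5/8*(-5))*(-4*(-3 - 4))) = -2*(1 + 25*(-4*(-7))/8) = -2*(1 + (25/8)*28) = -2*(1 + 175/2) = -2*177/2 = -177)
x*P(-37) = -177*(-37) = 6549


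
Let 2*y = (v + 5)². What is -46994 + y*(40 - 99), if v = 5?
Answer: -49944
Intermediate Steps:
y = 50 (y = (5 + 5)²/2 = (½)*10² = (½)*100 = 50)
-46994 + y*(40 - 99) = -46994 + 50*(40 - 99) = -46994 + 50*(-59) = -46994 - 2950 = -49944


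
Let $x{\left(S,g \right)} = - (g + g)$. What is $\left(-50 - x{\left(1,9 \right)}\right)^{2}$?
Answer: $1024$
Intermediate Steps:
$x{\left(S,g \right)} = - 2 g$
$\left(-50 - x{\left(1,9 \right)}\right)^{2} = \left(-50 - \left(-2\right) 9\right)^{2} = \left(-50 - -18\right)^{2} = \left(-50 + 18\right)^{2} = \left(-32\right)^{2} = 1024$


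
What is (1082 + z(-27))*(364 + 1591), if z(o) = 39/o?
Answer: 19012375/9 ≈ 2.1125e+6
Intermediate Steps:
(1082 + z(-27))*(364 + 1591) = (1082 + 39/(-27))*(364 + 1591) = (1082 + 39*(-1/27))*1955 = (1082 - 13/9)*1955 = (9725/9)*1955 = 19012375/9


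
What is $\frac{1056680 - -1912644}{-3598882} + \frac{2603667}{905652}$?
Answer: $\frac{101229031531}{49383858804} \approx 2.0498$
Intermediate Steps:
$\frac{1056680 - -1912644}{-3598882} + \frac{2603667}{905652} = \left(1056680 + 1912644\right) \left(- \frac{1}{3598882}\right) + 2603667 \cdot \frac{1}{905652} = 2969324 \left(- \frac{1}{3598882}\right) + \frac{78899}{27444} = - \frac{1484662}{1799441} + \frac{78899}{27444} = \frac{101229031531}{49383858804}$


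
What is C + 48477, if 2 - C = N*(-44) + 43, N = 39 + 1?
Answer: 50196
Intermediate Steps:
N = 40
C = 1719 (C = 2 - (40*(-44) + 43) = 2 - (-1760 + 43) = 2 - 1*(-1717) = 2 + 1717 = 1719)
C + 48477 = 1719 + 48477 = 50196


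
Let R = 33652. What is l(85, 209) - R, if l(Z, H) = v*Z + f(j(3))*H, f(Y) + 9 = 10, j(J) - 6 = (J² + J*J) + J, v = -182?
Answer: -48913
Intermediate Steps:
j(J) = 6 + J + 2*J² (j(J) = 6 + ((J² + J*J) + J) = 6 + ((J² + J²) + J) = 6 + (2*J² + J) = 6 + (J + 2*J²) = 6 + J + 2*J²)
f(Y) = 1 (f(Y) = -9 + 10 = 1)
l(Z, H) = H - 182*Z (l(Z, H) = -182*Z + 1*H = -182*Z + H = H - 182*Z)
l(85, 209) - R = (209 - 182*85) - 1*33652 = (209 - 15470) - 33652 = -15261 - 33652 = -48913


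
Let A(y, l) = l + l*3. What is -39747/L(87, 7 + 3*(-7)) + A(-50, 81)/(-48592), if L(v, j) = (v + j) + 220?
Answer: -482870289/3559364 ≈ -135.66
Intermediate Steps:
A(y, l) = 4*l (A(y, l) = l + 3*l = 4*l)
L(v, j) = 220 + j + v (L(v, j) = (j + v) + 220 = 220 + j + v)
-39747/L(87, 7 + 3*(-7)) + A(-50, 81)/(-48592) = -39747/(220 + (7 + 3*(-7)) + 87) + (4*81)/(-48592) = -39747/(220 + (7 - 21) + 87) + 324*(-1/48592) = -39747/(220 - 14 + 87) - 81/12148 = -39747/293 - 81/12148 = -482870289/3559364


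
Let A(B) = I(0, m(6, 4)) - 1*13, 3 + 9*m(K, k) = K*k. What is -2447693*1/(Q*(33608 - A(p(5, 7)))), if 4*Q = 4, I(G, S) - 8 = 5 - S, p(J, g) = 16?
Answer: -7343079/100831 ≈ -72.826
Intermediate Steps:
m(K, k) = -⅓ + K*k/9 (m(K, k) = -⅓ + (K*k)/9 = -⅓ + K*k/9)
I(G, S) = 13 - S (I(G, S) = 8 + (5 - S) = 13 - S)
A(B) = -7/3 (A(B) = (13 - (-⅓ + (⅑)*6*4)) - 1*13 = (13 - (-⅓ + 8/3)) - 13 = (13 - 1*7/3) - 13 = (13 - 7/3) - 13 = 32/3 - 13 = -7/3)
Q = 1 (Q = (¼)*4 = 1)
-2447693*1/(Q*(33608 - A(p(5, 7)))) = -2447693/(33608 - 1*(-7/3)) = -2447693/(33608 + 7/3) = -2447693/(1*(100831/3)) = -2447693/100831/3 = -2447693*3/100831 = -7343079/100831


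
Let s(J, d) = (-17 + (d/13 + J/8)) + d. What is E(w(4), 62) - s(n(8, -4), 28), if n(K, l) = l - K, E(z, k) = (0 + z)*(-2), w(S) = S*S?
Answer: -1135/26 ≈ -43.654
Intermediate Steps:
w(S) = S**2
E(z, k) = -2*z (E(z, k) = z*(-2) = -2*z)
s(J, d) = -17 + J/8 + 14*d/13 (s(J, d) = (-17 + (d*(1/13) + J*(1/8))) + d = (-17 + (d/13 + J/8)) + d = (-17 + (J/8 + d/13)) + d = (-17 + J/8 + d/13) + d = -17 + J/8 + 14*d/13)
E(w(4), 62) - s(n(8, -4), 28) = -2*4**2 - (-17 + (-4 - 1*8)/8 + (14/13)*28) = -2*16 - (-17 + (-4 - 8)/8 + 392/13) = -32 - (-17 + (1/8)*(-12) + 392/13) = -32 - (-17 - 3/2 + 392/13) = -32 - 1*303/26 = -32 - 303/26 = -1135/26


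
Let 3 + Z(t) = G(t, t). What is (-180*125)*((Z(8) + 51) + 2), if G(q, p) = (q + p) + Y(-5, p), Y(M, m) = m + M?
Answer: -1552500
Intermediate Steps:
Y(M, m) = M + m
G(q, p) = -5 + q + 2*p (G(q, p) = (q + p) + (-5 + p) = (p + q) + (-5 + p) = -5 + q + 2*p)
Z(t) = -8 + 3*t (Z(t) = -3 + (-5 + t + 2*t) = -3 + (-5 + 3*t) = -8 + 3*t)
(-180*125)*((Z(8) + 51) + 2) = (-180*125)*(((-8 + 3*8) + 51) + 2) = -22500*(((-8 + 24) + 51) + 2) = -22500*((16 + 51) + 2) = -22500*(67 + 2) = -22500*69 = -1552500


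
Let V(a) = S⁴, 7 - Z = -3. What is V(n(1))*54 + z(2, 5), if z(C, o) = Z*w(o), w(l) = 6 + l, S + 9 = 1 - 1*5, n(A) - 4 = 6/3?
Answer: 1542404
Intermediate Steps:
n(A) = 6 (n(A) = 4 + 6/3 = 4 + 6*(⅓) = 4 + 2 = 6)
Z = 10 (Z = 7 - 1*(-3) = 7 + 3 = 10)
S = -13 (S = -9 + (1 - 1*5) = -9 + (1 - 5) = -9 - 4 = -13)
V(a) = 28561 (V(a) = (-13)⁴ = 28561)
z(C, o) = 60 + 10*o (z(C, o) = 10*(6 + o) = 60 + 10*o)
V(n(1))*54 + z(2, 5) = 28561*54 + (60 + 10*5) = 1542294 + (60 + 50) = 1542294 + 110 = 1542404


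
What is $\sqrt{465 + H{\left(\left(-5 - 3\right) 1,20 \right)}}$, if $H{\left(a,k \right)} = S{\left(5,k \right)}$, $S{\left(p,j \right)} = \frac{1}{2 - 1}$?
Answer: $\sqrt{466} \approx 21.587$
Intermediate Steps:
$S{\left(p,j \right)} = 1$ ($S{\left(p,j \right)} = 1^{-1} = 1$)
$H{\left(a,k \right)} = 1$
$\sqrt{465 + H{\left(\left(-5 - 3\right) 1,20 \right)}} = \sqrt{465 + 1} = \sqrt{466}$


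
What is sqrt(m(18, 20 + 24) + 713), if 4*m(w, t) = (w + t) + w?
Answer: sqrt(733) ≈ 27.074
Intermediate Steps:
m(w, t) = w/2 + t/4 (m(w, t) = ((w + t) + w)/4 = ((t + w) + w)/4 = (t + 2*w)/4 = w/2 + t/4)
sqrt(m(18, 20 + 24) + 713) = sqrt(((1/2)*18 + (20 + 24)/4) + 713) = sqrt((9 + (1/4)*44) + 713) = sqrt((9 + 11) + 713) = sqrt(20 + 713) = sqrt(733)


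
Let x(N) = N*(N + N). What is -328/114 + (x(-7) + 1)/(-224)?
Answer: -42379/12768 ≈ -3.3192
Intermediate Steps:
x(N) = 2*N**2 (x(N) = N*(2*N) = 2*N**2)
-328/114 + (x(-7) + 1)/(-224) = -328/114 + (2*(-7)**2 + 1)/(-224) = -328*1/114 + (2*49 + 1)*(-1/224) = -164/57 + (98 + 1)*(-1/224) = -164/57 + 99*(-1/224) = -164/57 - 99/224 = -42379/12768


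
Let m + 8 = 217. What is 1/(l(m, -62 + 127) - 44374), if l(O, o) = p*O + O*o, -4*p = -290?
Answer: -2/31273 ≈ -6.3953e-5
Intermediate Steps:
m = 209 (m = -8 + 217 = 209)
p = 145/2 (p = -1/4*(-290) = 145/2 ≈ 72.500)
l(O, o) = 145*O/2 + O*o
1/(l(m, -62 + 127) - 44374) = 1/((1/2)*209*(145 + 2*(-62 + 127)) - 44374) = 1/((1/2)*209*(145 + 2*65) - 44374) = 1/((1/2)*209*(145 + 130) - 44374) = 1/((1/2)*209*275 - 44374) = 1/(57475/2 - 44374) = 1/(-31273/2) = -2/31273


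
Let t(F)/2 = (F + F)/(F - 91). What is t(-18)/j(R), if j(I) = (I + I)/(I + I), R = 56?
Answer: 72/109 ≈ 0.66055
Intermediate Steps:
j(I) = 1 (j(I) = (2*I)/((2*I)) = (2*I)*(1/(2*I)) = 1)
t(F) = 4*F/(-91 + F) (t(F) = 2*((F + F)/(F - 91)) = 2*((2*F)/(-91 + F)) = 2*(2*F/(-91 + F)) = 4*F/(-91 + F))
t(-18)/j(R) = (4*(-18)/(-91 - 18))/1 = (4*(-18)/(-109))*1 = (4*(-18)*(-1/109))*1 = (72/109)*1 = 72/109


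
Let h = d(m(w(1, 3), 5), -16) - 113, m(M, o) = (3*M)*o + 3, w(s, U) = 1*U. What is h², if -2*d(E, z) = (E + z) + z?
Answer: 14641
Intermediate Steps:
w(s, U) = U
m(M, o) = 3 + 3*M*o (m(M, o) = 3*M*o + 3 = 3 + 3*M*o)
d(E, z) = -z - E/2 (d(E, z) = -((E + z) + z)/2 = -(E + 2*z)/2 = -z - E/2)
h = -121 (h = (-1*(-16) - (3 + 3*3*5)/2) - 113 = (16 - (3 + 45)/2) - 113 = (16 - ½*48) - 113 = (16 - 24) - 113 = -8 - 113 = -121)
h² = (-121)² = 14641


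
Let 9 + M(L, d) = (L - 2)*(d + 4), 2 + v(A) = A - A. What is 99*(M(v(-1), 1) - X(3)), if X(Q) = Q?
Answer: -3168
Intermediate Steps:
v(A) = -2 (v(A) = -2 + (A - A) = -2 + 0 = -2)
M(L, d) = -9 + (-2 + L)*(4 + d) (M(L, d) = -9 + (L - 2)*(d + 4) = -9 + (-2 + L)*(4 + d))
99*(M(v(-1), 1) - X(3)) = 99*((-17 - 2*1 + 4*(-2) - 2*1) - 1*3) = 99*((-17 - 2 - 8 - 2) - 3) = 99*(-29 - 3) = 99*(-32) = -3168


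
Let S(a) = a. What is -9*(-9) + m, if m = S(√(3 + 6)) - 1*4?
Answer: 80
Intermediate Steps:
m = -1 (m = √(3 + 6) - 1*4 = √9 - 4 = 3 - 4 = -1)
-9*(-9) + m = -9*(-9) - 1 = 81 - 1 = 80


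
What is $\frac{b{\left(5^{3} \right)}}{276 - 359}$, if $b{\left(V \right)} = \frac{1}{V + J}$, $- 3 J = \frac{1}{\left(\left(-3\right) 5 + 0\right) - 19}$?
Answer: $- \frac{102}{1058333} \approx -9.6378 \cdot 10^{-5}$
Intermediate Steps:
$J = \frac{1}{102}$ ($J = - \frac{1}{3 \left(\left(\left(-3\right) 5 + 0\right) - 19\right)} = - \frac{1}{3 \left(\left(-15 + 0\right) - 19\right)} = - \frac{1}{3 \left(-15 - 19\right)} = - \frac{1}{3 \left(-34\right)} = \left(- \frac{1}{3}\right) \left(- \frac{1}{34}\right) = \frac{1}{102} \approx 0.0098039$)
$b{\left(V \right)} = \frac{1}{\frac{1}{102} + V}$ ($b{\left(V \right)} = \frac{1}{V + \frac{1}{102}} = \frac{1}{\frac{1}{102} + V}$)
$\frac{b{\left(5^{3} \right)}}{276 - 359} = \frac{102 \frac{1}{1 + 102 \cdot 5^{3}}}{276 - 359} = \frac{102 \frac{1}{1 + 102 \cdot 125}}{-83} = \frac{102}{1 + 12750} \left(- \frac{1}{83}\right) = \frac{102}{12751} \left(- \frac{1}{83}\right) = - \frac{102}{1058333}$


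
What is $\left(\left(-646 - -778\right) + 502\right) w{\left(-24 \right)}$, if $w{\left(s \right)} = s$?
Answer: $-15216$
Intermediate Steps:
$\left(\left(-646 - -778\right) + 502\right) w{\left(-24 \right)} = \left(\left(-646 - -778\right) + 502\right) \left(-24\right) = \left(\left(-646 + 778\right) + 502\right) \left(-24\right) = \left(132 + 502\right) \left(-24\right) = 634 \left(-24\right) = -15216$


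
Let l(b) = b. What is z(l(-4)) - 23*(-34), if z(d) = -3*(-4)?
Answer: 794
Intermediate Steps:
z(d) = 12
z(l(-4)) - 23*(-34) = 12 - 23*(-34) = 12 + 782 = 794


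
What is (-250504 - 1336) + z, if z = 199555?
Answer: -52285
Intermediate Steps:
(-250504 - 1336) + z = (-250504 - 1336) + 199555 = -251840 + 199555 = -52285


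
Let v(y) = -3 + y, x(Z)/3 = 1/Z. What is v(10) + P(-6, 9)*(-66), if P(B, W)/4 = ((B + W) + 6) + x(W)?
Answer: -2457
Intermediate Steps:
x(Z) = 3/Z (x(Z) = 3*(1/Z) = 3/Z)
P(B, W) = 24 + 4*B + 4*W + 12/W (P(B, W) = 4*(((B + W) + 6) + 3/W) = 4*((6 + B + W) + 3/W) = 4*(6 + B + W + 3/W) = 24 + 4*B + 4*W + 12/W)
v(10) + P(-6, 9)*(-66) = (-3 + 10) + (4*(3 + 9*(6 - 6 + 9))/9)*(-66) = 7 + (4*(1/9)*(3 + 9*9))*(-66) = 7 + (4*(1/9)*(3 + 81))*(-66) = 7 + (4*(1/9)*84)*(-66) = 7 + (112/3)*(-66) = 7 - 2464 = -2457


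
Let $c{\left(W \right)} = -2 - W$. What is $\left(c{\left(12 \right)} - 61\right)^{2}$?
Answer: $5625$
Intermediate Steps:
$\left(c{\left(12 \right)} - 61\right)^{2} = \left(\left(-2 - 12\right) - 61\right)^{2} = \left(-14 - 61\right)^{2} = \left(-75\right)^{2} = 5625$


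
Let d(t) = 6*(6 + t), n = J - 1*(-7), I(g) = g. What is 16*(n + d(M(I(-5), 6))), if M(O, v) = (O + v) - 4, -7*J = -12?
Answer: 2992/7 ≈ 427.43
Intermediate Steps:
J = 12/7 (J = -⅐*(-12) = 12/7 ≈ 1.7143)
M(O, v) = -4 + O + v
n = 61/7 (n = 12/7 - 1*(-7) = 12/7 + 7 = 61/7 ≈ 8.7143)
d(t) = 36 + 6*t
16*(n + d(M(I(-5), 6))) = 16*(61/7 + (36 + 6*(-4 - 5 + 6))) = 16*(61/7 + (36 + 6*(-3))) = 16*(61/7 + (36 - 18)) = 16*(61/7 + 18) = 16*(187/7) = 2992/7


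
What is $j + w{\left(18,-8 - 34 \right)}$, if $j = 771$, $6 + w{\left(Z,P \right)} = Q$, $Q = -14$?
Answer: $751$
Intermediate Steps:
$w{\left(Z,P \right)} = -20$ ($w{\left(Z,P \right)} = -6 - 14 = -20$)
$j + w{\left(18,-8 - 34 \right)} = 771 - 20 = 751$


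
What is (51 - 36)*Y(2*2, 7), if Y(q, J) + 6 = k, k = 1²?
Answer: -75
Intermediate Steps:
k = 1
Y(q, J) = -5 (Y(q, J) = -6 + 1 = -5)
(51 - 36)*Y(2*2, 7) = (51 - 36)*(-5) = 15*(-5) = -75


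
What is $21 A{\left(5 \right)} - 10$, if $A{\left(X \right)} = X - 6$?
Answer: $-31$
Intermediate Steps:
$A{\left(X \right)} = -6 + X$
$21 A{\left(5 \right)} - 10 = 21 \left(-6 + 5\right) - 10 = 21 \left(-1\right) - 10 = -21 - 10 = -31$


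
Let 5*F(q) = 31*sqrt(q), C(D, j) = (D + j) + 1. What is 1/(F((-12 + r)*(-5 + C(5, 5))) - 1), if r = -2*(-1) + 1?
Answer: -25/51919 - 465*I*sqrt(6)/51919 ≈ -0.00048152 - 0.021938*I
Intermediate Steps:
C(D, j) = 1 + D + j
r = 3 (r = 2 + 1 = 3)
F(q) = 31*sqrt(q)/5 (F(q) = (31*sqrt(q))/5 = 31*sqrt(q)/5)
1/(F((-12 + r)*(-5 + C(5, 5))) - 1) = 1/(31*sqrt((-12 + 3)*(-5 + (1 + 5 + 5)))/5 - 1) = 1/(31*sqrt(-9*(-5 + 11))/5 - 1) = 1/(31*sqrt(-9*6)/5 - 1) = 1/(31*sqrt(-54)/5 - 1) = 1/(31*(3*I*sqrt(6))/5 - 1) = 1/(93*I*sqrt(6)/5 - 1) = 1/(-1 + 93*I*sqrt(6)/5)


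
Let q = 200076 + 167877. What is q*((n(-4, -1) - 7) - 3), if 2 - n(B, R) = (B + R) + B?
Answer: 367953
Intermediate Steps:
n(B, R) = 2 - R - 2*B (n(B, R) = 2 - ((B + R) + B) = 2 - (R + 2*B) = 2 + (-R - 2*B) = 2 - R - 2*B)
q = 367953
q*((n(-4, -1) - 7) - 3) = 367953*(((2 - 1*(-1) - 2*(-4)) - 7) - 3) = 367953*(((2 + 1 + 8) - 7) - 3) = 367953*((11 - 7) - 3) = 367953*(4 - 3) = 367953*1 = 367953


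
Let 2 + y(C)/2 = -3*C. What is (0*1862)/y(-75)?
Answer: 0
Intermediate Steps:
y(C) = -4 - 6*C (y(C) = -4 + 2*(-3*C) = -4 - 6*C)
(0*1862)/y(-75) = (0*1862)/(-4 - 6*(-75)) = 0/(-4 + 450) = 0/446 = 0*(1/446) = 0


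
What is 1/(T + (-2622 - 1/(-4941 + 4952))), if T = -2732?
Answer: -11/58895 ≈ -0.00018677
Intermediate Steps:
1/(T + (-2622 - 1/(-4941 + 4952))) = 1/(-2732 + (-2622 - 1/(-4941 + 4952))) = 1/(-2732 + (-2622 - 1/11)) = 1/(-2732 - 28843/11) = 1/(-58895/11) = -11/58895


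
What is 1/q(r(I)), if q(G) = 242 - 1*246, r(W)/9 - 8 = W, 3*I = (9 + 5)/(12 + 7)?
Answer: -1/4 ≈ -0.25000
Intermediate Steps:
I = 14/57 (I = ((9 + 5)/(12 + 7))/3 = (14/19)/3 = (14*(1/19))/3 = (1/3)*(14/19) = 14/57 ≈ 0.24561)
r(W) = 72 + 9*W
q(G) = -4 (q(G) = 242 - 246 = -4)
1/q(r(I)) = 1/(-4) = -1/4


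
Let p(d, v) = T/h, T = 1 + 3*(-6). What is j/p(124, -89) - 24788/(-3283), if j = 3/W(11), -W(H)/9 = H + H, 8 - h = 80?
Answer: 4595960/613921 ≈ 7.4862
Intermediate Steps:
h = -72 (h = 8 - 1*80 = 8 - 80 = -72)
T = -17 (T = 1 - 18 = -17)
W(H) = -18*H (W(H) = -9*(H + H) = -18*H)
p(d, v) = 17/72 (p(d, v) = -17/(-72) = -17*(-1/72) = 17/72)
j = -1/66 (j = 3/((-18*11)) = 3/(-198) = 3*(-1/198) = -1/66 ≈ -0.015152)
j/p(124, -89) - 24788/(-3283) = -1/(66*17/72) - 24788/(-3283) = -1/66*72/17 - 24788*(-1/3283) = -12/187 + 24788/3283 = 4595960/613921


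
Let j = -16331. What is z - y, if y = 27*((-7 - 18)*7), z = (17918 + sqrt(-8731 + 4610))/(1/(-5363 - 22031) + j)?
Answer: 2113339090183/447371415 - 27394*I*sqrt(4121)/447371415 ≈ 4723.9 - 0.0039309*I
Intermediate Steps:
z = -490845692/447371415 - 27394*I*sqrt(4121)/447371415 (z = (17918 + sqrt(-8731 + 4610))/(1/(-5363 - 22031) - 16331) = (17918 + sqrt(-4121))/(1/(-27394) - 16331) = (17918 + I*sqrt(4121))/(-1/27394 - 16331) = (17918 + I*sqrt(4121))/(-447371415/27394) = (17918 + I*sqrt(4121))*(-27394/447371415) = -490845692/447371415 - 27394*I*sqrt(4121)/447371415 ≈ -1.0972 - 0.0039309*I)
y = -4725 (y = 27*(-25*7) = 27*(-175) = -4725)
z - y = (-490845692/447371415 - 27394*I*sqrt(4121)/447371415) - 1*(-4725) = (-490845692/447371415 - 27394*I*sqrt(4121)/447371415) + 4725 = 2113339090183/447371415 - 27394*I*sqrt(4121)/447371415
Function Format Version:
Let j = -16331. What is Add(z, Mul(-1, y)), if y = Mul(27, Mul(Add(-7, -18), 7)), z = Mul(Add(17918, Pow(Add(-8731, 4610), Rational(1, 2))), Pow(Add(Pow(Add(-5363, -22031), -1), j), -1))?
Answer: Add(Rational(2113339090183, 447371415), Mul(Rational(-27394, 447371415), I, Pow(4121, Rational(1, 2)))) ≈ Add(4723.9, Mul(-0.0039309, I))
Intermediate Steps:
z = Add(Rational(-490845692, 447371415), Mul(Rational(-27394, 447371415), I, Pow(4121, Rational(1, 2)))) (z = Mul(Add(17918, Pow(Add(-8731, 4610), Rational(1, 2))), Pow(Add(Pow(Add(-5363, -22031), -1), -16331), -1)) = Mul(Add(17918, Pow(-4121, Rational(1, 2))), Pow(Add(Pow(-27394, -1), -16331), -1)) = Mul(Add(17918, Mul(I, Pow(4121, Rational(1, 2)))), Pow(Add(Rational(-1, 27394), -16331), -1)) = Mul(Add(17918, Mul(I, Pow(4121, Rational(1, 2)))), Pow(Rational(-447371415, 27394), -1)) = Mul(Add(17918, Mul(I, Pow(4121, Rational(1, 2)))), Rational(-27394, 447371415)) = Add(Rational(-490845692, 447371415), Mul(Rational(-27394, 447371415), I, Pow(4121, Rational(1, 2)))) ≈ Add(-1.0972, Mul(-0.0039309, I)))
y = -4725 (y = Mul(27, Mul(-25, 7)) = Mul(27, -175) = -4725)
Add(z, Mul(-1, y)) = Add(Add(Rational(-490845692, 447371415), Mul(Rational(-27394, 447371415), I, Pow(4121, Rational(1, 2)))), Mul(-1, -4725)) = Add(Add(Rational(-490845692, 447371415), Mul(Rational(-27394, 447371415), I, Pow(4121, Rational(1, 2)))), 4725) = Add(Rational(2113339090183, 447371415), Mul(Rational(-27394, 447371415), I, Pow(4121, Rational(1, 2))))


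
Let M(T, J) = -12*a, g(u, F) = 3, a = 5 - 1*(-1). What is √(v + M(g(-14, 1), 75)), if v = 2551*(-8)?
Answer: 64*I*√5 ≈ 143.11*I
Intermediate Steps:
v = -20408
a = 6 (a = 5 + 1 = 6)
M(T, J) = -72 (M(T, J) = -12*6 = -72)
√(v + M(g(-14, 1), 75)) = √(-20408 - 72) = √(-20480) = 64*I*√5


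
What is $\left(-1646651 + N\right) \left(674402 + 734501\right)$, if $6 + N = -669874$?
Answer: $-3263767475493$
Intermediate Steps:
$N = -669880$ ($N = -6 - 669874 = -669880$)
$\left(-1646651 + N\right) \left(674402 + 734501\right) = \left(-1646651 - 669880\right) \left(674402 + 734501\right) = \left(-2316531\right) 1408903 = -3263767475493$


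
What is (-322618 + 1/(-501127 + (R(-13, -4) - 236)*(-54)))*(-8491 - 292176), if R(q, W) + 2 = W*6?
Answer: 47237248470312341/486979 ≈ 9.7001e+10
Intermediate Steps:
R(q, W) = -2 + 6*W (R(q, W) = -2 + W*6 = -2 + 6*W)
(-322618 + 1/(-501127 + (R(-13, -4) - 236)*(-54)))*(-8491 - 292176) = (-322618 + 1/(-501127 + ((-2 + 6*(-4)) - 236)*(-54)))*(-8491 - 292176) = (-322618 + 1/(-501127 + ((-2 - 24) - 236)*(-54)))*(-300667) = (-322618 + 1/(-501127 + (-26 - 236)*(-54)))*(-300667) = (-322618 + 1/(-501127 - 262*(-54)))*(-300667) = (-322618 + 1/(-501127 + 14148))*(-300667) = (-322618 + 1/(-486979))*(-300667) = (-322618 - 1/486979)*(-300667) = -157108191023/486979*(-300667) = 47237248470312341/486979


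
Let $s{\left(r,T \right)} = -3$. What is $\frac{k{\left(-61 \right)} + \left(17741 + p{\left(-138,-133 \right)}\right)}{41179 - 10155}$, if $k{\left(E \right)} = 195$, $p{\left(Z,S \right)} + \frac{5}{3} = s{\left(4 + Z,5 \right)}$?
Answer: $\frac{26897}{46536} \approx 0.57798$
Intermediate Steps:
$p{\left(Z,S \right)} = - \frac{14}{3}$ ($p{\left(Z,S \right)} = - \frac{5}{3} - 3 = - \frac{14}{3}$)
$\frac{k{\left(-61 \right)} + \left(17741 + p{\left(-138,-133 \right)}\right)}{41179 - 10155} = \frac{195 + \left(17741 - \frac{14}{3}\right)}{41179 - 10155} = \frac{195 + \frac{53209}{3}}{31024} = \frac{53794}{3} \cdot \frac{1}{31024} = \frac{26897}{46536}$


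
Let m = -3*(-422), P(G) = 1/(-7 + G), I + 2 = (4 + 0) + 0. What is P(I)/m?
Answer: -1/6330 ≈ -0.00015798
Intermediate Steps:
I = 2 (I = -2 + ((4 + 0) + 0) = -2 + (4 + 0) = -2 + 4 = 2)
m = 1266
P(I)/m = 1/((-7 + 2)*1266) = (1/1266)/(-5) = -⅕*1/1266 = -1/6330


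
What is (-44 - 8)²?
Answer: 2704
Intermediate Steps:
(-44 - 8)² = (-52)² = 2704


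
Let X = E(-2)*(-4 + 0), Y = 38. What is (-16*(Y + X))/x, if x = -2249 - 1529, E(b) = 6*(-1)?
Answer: 496/1889 ≈ 0.26257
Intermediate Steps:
E(b) = -6
X = 24 (X = -6*(-4 + 0) = -6*(-4) = 24)
x = -3778
(-16*(Y + X))/x = -16*(38 + 24)/(-3778) = -16*62*(-1/3778) = -992*(-1/3778) = 496/1889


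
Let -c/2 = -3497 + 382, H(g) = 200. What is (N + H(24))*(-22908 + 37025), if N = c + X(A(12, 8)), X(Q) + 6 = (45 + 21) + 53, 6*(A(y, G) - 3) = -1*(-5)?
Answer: 92367531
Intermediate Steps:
A(y, G) = 23/6 (A(y, G) = 3 + (-1*(-5))/6 = 3 + (⅙)*5 = 3 + ⅚ = 23/6)
X(Q) = 113 (X(Q) = -6 + ((45 + 21) + 53) = -6 + (66 + 53) = -6 + 119 = 113)
c = 6230 (c = -2*(-3497 + 382) = -2*(-3115) = 6230)
N = 6343 (N = 6230 + 113 = 6343)
(N + H(24))*(-22908 + 37025) = (6343 + 200)*(-22908 + 37025) = 6543*14117 = 92367531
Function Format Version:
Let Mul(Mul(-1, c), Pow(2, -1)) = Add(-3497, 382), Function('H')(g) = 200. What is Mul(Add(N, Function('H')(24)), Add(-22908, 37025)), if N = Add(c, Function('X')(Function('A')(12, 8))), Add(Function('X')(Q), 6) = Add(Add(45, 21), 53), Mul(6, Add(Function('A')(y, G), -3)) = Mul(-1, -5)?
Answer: 92367531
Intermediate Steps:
Function('A')(y, G) = Rational(23, 6) (Function('A')(y, G) = Add(3, Mul(Rational(1, 6), Mul(-1, -5))) = Add(3, Mul(Rational(1, 6), 5)) = Add(3, Rational(5, 6)) = Rational(23, 6))
Function('X')(Q) = 113 (Function('X')(Q) = Add(-6, Add(Add(45, 21), 53)) = Add(-6, Add(66, 53)) = Add(-6, 119) = 113)
c = 6230 (c = Mul(-2, Add(-3497, 382)) = Mul(-2, -3115) = 6230)
N = 6343 (N = Add(6230, 113) = 6343)
Mul(Add(N, Function('H')(24)), Add(-22908, 37025)) = Mul(Add(6343, 200), Add(-22908, 37025)) = Mul(6543, 14117) = 92367531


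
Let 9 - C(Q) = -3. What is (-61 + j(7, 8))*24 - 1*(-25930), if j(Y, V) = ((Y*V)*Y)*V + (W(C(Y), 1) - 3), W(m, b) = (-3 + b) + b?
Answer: 99634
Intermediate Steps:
C(Q) = 12 (C(Q) = 9 - 1*(-3) = 9 + 3 = 12)
W(m, b) = -3 + 2*b
j(Y, V) = -4 + V²*Y² (j(Y, V) = ((Y*V)*Y)*V + ((-3 + 2*1) - 3) = ((V*Y)*Y)*V + ((-3 + 2) - 3) = (V*Y²)*V + (-1 - 3) = V²*Y² - 4 = -4 + V²*Y²)
(-61 + j(7, 8))*24 - 1*(-25930) = (-61 + (-4 + 8²*7²))*24 - 1*(-25930) = (-61 + (-4 + 64*49))*24 + 25930 = (-61 + (-4 + 3136))*24 + 25930 = (-61 + 3132)*24 + 25930 = 3071*24 + 25930 = 73704 + 25930 = 99634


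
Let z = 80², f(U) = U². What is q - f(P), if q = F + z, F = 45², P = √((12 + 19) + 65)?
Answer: 8329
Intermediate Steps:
P = 4*√6 (P = √(31 + 65) = √96 = 4*√6 ≈ 9.7980)
F = 2025
z = 6400
q = 8425 (q = 2025 + 6400 = 8425)
q - f(P) = 8425 - (4*√6)² = 8425 - 1*96 = 8425 - 96 = 8329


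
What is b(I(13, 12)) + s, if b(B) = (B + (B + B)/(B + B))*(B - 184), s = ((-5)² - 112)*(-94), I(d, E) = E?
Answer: 5942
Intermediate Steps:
s = 8178 (s = (25 - 112)*(-94) = -87*(-94) = 8178)
b(B) = (1 + B)*(-184 + B) (b(B) = (B + (2*B)/((2*B)))*(-184 + B) = (B + (2*B)*(1/(2*B)))*(-184 + B) = (B + 1)*(-184 + B) = (1 + B)*(-184 + B))
b(I(13, 12)) + s = (-184 + 12² - 183*12) + 8178 = (-184 + 144 - 2196) + 8178 = -2236 + 8178 = 5942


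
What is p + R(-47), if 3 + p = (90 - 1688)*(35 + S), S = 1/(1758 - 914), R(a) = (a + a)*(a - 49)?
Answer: -19796397/422 ≈ -46911.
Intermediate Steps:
R(a) = 2*a*(-49 + a) (R(a) = (2*a)*(-49 + a) = 2*a*(-49 + a))
S = 1/844 ≈ 0.0011848
p = -23604525/422 (p = -3 + (90 - 1688)*(35 + 1/844) = -3 - 1598*29541/844 = -3 - 23603259/422 = -23604525/422 ≈ -55935.)
p + R(-47) = -23604525/422 + 2*(-47)*(-49 - 47) = -23604525/422 + 2*(-47)*(-96) = -23604525/422 + 9024 = -19796397/422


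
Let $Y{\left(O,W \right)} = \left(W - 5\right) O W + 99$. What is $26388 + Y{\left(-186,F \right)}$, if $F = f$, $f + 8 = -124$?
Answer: $-3337137$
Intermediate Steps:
$f = -132$ ($f = -8 - 124 = -132$)
$F = -132$
$Y{\left(O,W \right)} = 99 + O W \left(-5 + W\right)$ ($Y{\left(O,W \right)} = \left(-5 + W\right) O W + 99 = O \left(-5 + W\right) W + 99 = O W \left(-5 + W\right) + 99 = 99 + O W \left(-5 + W\right)$)
$26388 + Y{\left(-186,F \right)} = 26388 - \left(-99 + 122760 + 3240864\right) = 26388 - 3363525 = -3337137$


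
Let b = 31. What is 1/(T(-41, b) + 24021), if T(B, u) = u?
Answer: 1/24052 ≈ 4.1577e-5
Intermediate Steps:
1/(T(-41, b) + 24021) = 1/(31 + 24021) = 1/24052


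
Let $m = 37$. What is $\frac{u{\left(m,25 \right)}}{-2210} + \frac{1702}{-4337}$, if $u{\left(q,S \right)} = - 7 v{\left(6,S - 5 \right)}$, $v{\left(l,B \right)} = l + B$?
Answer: $- \frac{114311}{368645} \approx -0.31008$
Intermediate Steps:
$v{\left(l,B \right)} = B + l$
$u{\left(q,S \right)} = -7 - 7 S$ ($u{\left(q,S \right)} = - 7 \left(\left(S - 5\right) + 6\right) = - 7 \left(\left(-5 + S\right) + 6\right) = - 7 \left(1 + S\right) = -7 - 7 S$)
$\frac{u{\left(m,25 \right)}}{-2210} + \frac{1702}{-4337} = \frac{-7 - 175}{-2210} + \frac{1702}{-4337} = \left(-7 - 175\right) \left(- \frac{1}{2210}\right) + 1702 \left(- \frac{1}{4337}\right) = \left(-182\right) \left(- \frac{1}{2210}\right) - \frac{1702}{4337} = \frac{7}{85} - \frac{1702}{4337} = - \frac{114311}{368645}$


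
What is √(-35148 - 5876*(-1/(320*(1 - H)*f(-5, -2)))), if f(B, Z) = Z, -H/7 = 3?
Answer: I*√6804733595/440 ≈ 187.48*I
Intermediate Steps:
H = -21 (H = -7*3 = -21)
√(-35148 - 5876*(-1/(320*(1 - H)*f(-5, -2)))) = √(-35148 - 5876*1/(640*(1 - 1*(-21)))) = √(-35148 - 5876*1/(640*(1 + 21))) = √(-35148 - 5876/((-(-640)*22))) = √(-35148 - 5876/((-320*(-44)))) = √(-35148 - 5876/14080) = √(-35148 - 5876*1/14080) = √(-35148 - 1469/3520) = √(-123722429/3520) = I*√6804733595/440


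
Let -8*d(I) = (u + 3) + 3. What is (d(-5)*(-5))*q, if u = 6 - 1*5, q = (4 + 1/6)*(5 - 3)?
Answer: 875/24 ≈ 36.458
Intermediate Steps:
q = 25/3 (q = (4 + ⅙)*2 = (25/6)*2 = 25/3 ≈ 8.3333)
u = 1 (u = 6 - 5 = 1)
d(I) = -7/8 (d(I) = -((1 + 3) + 3)/8 = -(4 + 3)/8 = -⅛*7 = -7/8)
(d(-5)*(-5))*q = -7/8*(-5)*(25/3) = (35/8)*(25/3) = 875/24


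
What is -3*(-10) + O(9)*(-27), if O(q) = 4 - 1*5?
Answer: 57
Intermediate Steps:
O(q) = -1 (O(q) = 4 - 5 = -1)
-3*(-10) + O(9)*(-27) = -3*(-10) - 1*(-27) = 30 + 27 = 57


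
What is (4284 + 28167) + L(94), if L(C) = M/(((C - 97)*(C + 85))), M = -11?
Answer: 17426198/537 ≈ 32451.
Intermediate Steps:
L(C) = -11/((-97 + C)*(85 + C)) (L(C) = -11*1/((C - 97)*(C + 85)) = -11*1/((-97 + C)*(85 + C)) = -11/((-97 + C)*(85 + C)))
(4284 + 28167) + L(94) = (4284 + 28167) + 11/(8245 - 1*94**2 + 12*94) = 32451 + 11/(8245 - 1*8836 + 1128) = 32451 + 11/(8245 - 8836 + 1128) = 32451 + 11/537 = 17426198/537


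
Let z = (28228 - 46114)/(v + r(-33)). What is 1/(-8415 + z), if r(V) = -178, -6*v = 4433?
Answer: -5501/46183599 ≈ -0.00011911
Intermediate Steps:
v = -4433/6 (v = -⅙*4433 = -4433/6 ≈ -738.83)
z = 107316/5501 (z = (28228 - 46114)/(-4433/6 - 178) = -17886/(-5501/6) = -17886*(-6/5501) = 107316/5501 ≈ 19.508)
1/(-8415 + z) = 1/(-8415 + 107316/5501) = 1/(-46183599/5501) = -5501/46183599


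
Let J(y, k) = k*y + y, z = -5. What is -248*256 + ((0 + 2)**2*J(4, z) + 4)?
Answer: -63548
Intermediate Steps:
J(y, k) = y + k*y
-248*256 + ((0 + 2)**2*J(4, z) + 4) = -248*256 + ((0 + 2)**2*(4*(1 - 5)) + 4) = -63488 + (2**2*(4*(-4)) + 4) = -63488 + (4*(-16) + 4) = -63488 + (-64 + 4) = -63488 - 60 = -63548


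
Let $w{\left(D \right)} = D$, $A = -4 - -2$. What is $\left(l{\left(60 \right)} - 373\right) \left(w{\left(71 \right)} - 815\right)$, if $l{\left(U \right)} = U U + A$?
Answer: $-2399400$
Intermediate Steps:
$A = -2$ ($A = -4 + 2 = -2$)
$l{\left(U \right)} = -2 + U^{2}$ ($l{\left(U \right)} = U U - 2 = U^{2} - 2 = -2 + U^{2}$)
$\left(l{\left(60 \right)} - 373\right) \left(w{\left(71 \right)} - 815\right) = \left(\left(-2 + 60^{2}\right) - 373\right) \left(71 - 815\right) = \left(\left(-2 + 3600\right) - 373\right) \left(-744\right) = \left(3598 - 373\right) \left(-744\right) = 3225 \left(-744\right) = -2399400$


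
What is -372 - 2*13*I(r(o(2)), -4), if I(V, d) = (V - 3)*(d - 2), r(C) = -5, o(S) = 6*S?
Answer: -1620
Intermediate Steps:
I(V, d) = (-3 + V)*(-2 + d)
-372 - 2*13*I(r(o(2)), -4) = -372 - 2*13*(6 - 3*(-4) - 2*(-5) - 5*(-4)) = -372 - 26*(6 + 12 + 10 + 20) = -372 - 26*48 = -372 - 1*1248 = -372 - 1248 = -1620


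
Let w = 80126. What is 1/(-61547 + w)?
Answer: 1/18579 ≈ 5.3824e-5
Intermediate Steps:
1/(-61547 + w) = 1/(-61547 + 80126) = 1/18579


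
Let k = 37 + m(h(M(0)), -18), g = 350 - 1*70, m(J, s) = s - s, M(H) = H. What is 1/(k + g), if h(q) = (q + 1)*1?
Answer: 1/317 ≈ 0.0031546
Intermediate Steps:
h(q) = 1 + q (h(q) = (1 + q)*1 = 1 + q)
m(J, s) = 0
g = 280 (g = 350 - 70 = 280)
k = 37 (k = 37 + 0 = 37)
1/(k + g) = 1/(37 + 280) = 1/317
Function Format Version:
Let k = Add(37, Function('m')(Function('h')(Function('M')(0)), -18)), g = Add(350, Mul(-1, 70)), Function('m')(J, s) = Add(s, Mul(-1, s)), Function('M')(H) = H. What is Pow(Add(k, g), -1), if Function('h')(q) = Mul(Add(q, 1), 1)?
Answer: Rational(1, 317) ≈ 0.0031546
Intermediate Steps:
Function('h')(q) = Add(1, q) (Function('h')(q) = Mul(Add(1, q), 1) = Add(1, q))
Function('m')(J, s) = 0
g = 280 (g = Add(350, -70) = 280)
k = 37 (k = Add(37, 0) = 37)
Pow(Add(k, g), -1) = Pow(Add(37, 280), -1) = Pow(317, -1) = Rational(1, 317)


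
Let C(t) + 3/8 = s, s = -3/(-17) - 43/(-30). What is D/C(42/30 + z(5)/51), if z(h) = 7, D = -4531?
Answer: -9243240/2519 ≈ -3669.4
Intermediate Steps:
s = 821/510 (s = -3*(-1/17) - 43*(-1/30) = 3/17 + 43/30 = 821/510 ≈ 1.6098)
C(t) = 2519/2040 (C(t) = -3/8 + 821/510 = 2519/2040)
D/C(42/30 + z(5)/51) = -4531/2519/2040 = -4531*2040/2519 = -9243240/2519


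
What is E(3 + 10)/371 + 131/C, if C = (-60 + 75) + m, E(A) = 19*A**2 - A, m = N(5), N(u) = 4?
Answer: 109363/7049 ≈ 15.515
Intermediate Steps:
m = 4
E(A) = -A + 19*A**2
C = 19 (C = (-60 + 75) + 4 = 15 + 4 = 19)
E(3 + 10)/371 + 131/C = ((3 + 10)*(-1 + 19*(3 + 10)))/371 + 131/19 = (13*(-1 + 19*13))*(1/371) + 131*(1/19) = (13*(-1 + 247))*(1/371) + 131/19 = (13*246)*(1/371) + 131/19 = 3198*(1/371) + 131/19 = 3198/371 + 131/19 = 109363/7049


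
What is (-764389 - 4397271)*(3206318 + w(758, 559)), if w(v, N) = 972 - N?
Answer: -16552055133460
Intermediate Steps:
(-764389 - 4397271)*(3206318 + w(758, 559)) = (-764389 - 4397271)*(3206318 + (972 - 1*559)) = -5161660*(3206318 + (972 - 559)) = -5161660*(3206318 + 413) = -5161660*3206731 = -16552055133460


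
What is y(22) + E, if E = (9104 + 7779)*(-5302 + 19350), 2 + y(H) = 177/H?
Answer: 5217792581/22 ≈ 2.3717e+8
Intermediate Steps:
y(H) = -2 + 177/H
E = 237172384 (E = 16883*14048 = 237172384)
y(22) + E = (-2 + 177/22) + 237172384 = 133/22 + 237172384 = 5217792581/22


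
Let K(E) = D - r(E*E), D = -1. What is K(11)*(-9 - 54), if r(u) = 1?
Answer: 126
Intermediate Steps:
K(E) = -2 (K(E) = -1 - 1*1 = -1 - 1 = -2)
K(11)*(-9 - 54) = -2*(-9 - 54) = -2*(-63) = 126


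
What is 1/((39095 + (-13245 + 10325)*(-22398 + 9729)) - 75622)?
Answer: 1/36956953 ≈ 2.7059e-8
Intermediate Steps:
1/((39095 + (-13245 + 10325)*(-22398 + 9729)) - 75622) = 1/((39095 - 2920*(-12669)) - 75622) = 1/((39095 + 36993480) - 75622) = 1/(37032575 - 75622) = 1/36956953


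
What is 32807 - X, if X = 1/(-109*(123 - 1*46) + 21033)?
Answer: 414680479/12640 ≈ 32807.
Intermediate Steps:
X = 1/12640 (X = 1/(-109*(123 - 46) + 21033) = 1/(-109*77 + 21033) = 1/(-8393 + 21033) = 1/12640 ≈ 7.9114e-5)
32807 - X = 32807 - 1*1/12640 = 32807 - 1/12640 = 414680479/12640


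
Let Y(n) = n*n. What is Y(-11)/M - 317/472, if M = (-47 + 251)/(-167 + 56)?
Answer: -533675/8024 ≈ -66.510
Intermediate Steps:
Y(n) = n²
M = -68/37 (M = 204/(-111) = 204*(-1/111) = -68/37 ≈ -1.8378)
Y(-11)/M - 317/472 = (-11)²/(-68/37) - 317/472 = 121*(-37/68) - 317*1/472 = -4477/68 - 317/472 = -533675/8024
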